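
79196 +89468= 168664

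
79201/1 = 79201 = 79201.00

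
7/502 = 7/502 = 0.01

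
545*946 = 515570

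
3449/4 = 3449/4 = 862.25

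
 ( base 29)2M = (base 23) 3B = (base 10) 80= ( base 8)120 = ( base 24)38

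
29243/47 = 622 + 9/47 = 622.19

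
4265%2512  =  1753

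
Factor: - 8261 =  - 11^1*751^1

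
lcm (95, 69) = 6555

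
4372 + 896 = 5268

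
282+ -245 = 37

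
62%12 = 2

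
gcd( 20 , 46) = 2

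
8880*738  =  6553440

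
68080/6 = 11346 + 2/3 = 11346.67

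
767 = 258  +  509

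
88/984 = 11/123=0.09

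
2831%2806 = 25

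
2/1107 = 2/1107= 0.00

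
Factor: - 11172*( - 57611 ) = 2^2*3^1 *7^2  *19^1*53^1*1087^1 = 643630092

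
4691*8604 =40361364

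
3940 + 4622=8562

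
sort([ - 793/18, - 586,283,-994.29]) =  [ - 994.29, - 586, - 793/18, 283]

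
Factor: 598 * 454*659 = 2^2*13^1 * 23^1 * 227^1*659^1= 178913228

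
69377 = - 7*(  -  9911 ) 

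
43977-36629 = 7348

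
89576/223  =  401 + 153/223 = 401.69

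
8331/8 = 1041 + 3/8 = 1041.38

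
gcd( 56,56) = 56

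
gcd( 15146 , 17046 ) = 2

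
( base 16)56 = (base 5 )321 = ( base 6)222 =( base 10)86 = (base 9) 105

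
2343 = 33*71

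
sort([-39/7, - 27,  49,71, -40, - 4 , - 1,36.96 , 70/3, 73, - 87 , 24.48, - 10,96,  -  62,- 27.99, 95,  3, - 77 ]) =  [ - 87,  -  77, - 62, - 40,-27.99, - 27, - 10, - 39/7, - 4,-1,  3,  70/3, 24.48, 36.96,49 , 71, 73, 95,96 ]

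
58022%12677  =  7314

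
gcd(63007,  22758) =1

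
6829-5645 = 1184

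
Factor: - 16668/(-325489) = 36/703 = 2^2 * 3^2*19^(-1 )*37^( - 1 )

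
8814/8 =4407/4= 1101.75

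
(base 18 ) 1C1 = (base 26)kl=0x21d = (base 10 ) 541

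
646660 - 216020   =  430640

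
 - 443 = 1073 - 1516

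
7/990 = 7/990  =  0.01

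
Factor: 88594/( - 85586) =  - 11^1*4027^1*42793^( - 1) = - 44297/42793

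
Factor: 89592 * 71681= 6422044152 = 2^3 * 3^1*43^1 * 1667^1* 3733^1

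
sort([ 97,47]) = [ 47, 97] 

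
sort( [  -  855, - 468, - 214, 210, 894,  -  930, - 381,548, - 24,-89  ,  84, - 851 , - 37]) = [ - 930, - 855, - 851,-468, - 381, - 214, - 89,  -  37, - 24, 84, 210,548,894]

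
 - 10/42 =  - 1+16/21 = - 0.24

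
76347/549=139  +  4/61 = 139.07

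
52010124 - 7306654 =44703470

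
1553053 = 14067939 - 12514886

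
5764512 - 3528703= 2235809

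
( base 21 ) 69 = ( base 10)135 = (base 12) b3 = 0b10000111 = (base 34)3x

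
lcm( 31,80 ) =2480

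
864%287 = 3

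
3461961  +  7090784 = 10552745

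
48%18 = 12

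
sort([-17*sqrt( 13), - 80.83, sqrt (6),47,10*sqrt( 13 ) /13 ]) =[  -  80.83, - 17*sqrt(13),sqrt( 6 ),  10 * sqrt( 13) /13,47]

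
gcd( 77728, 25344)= 32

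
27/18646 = 27/18646=0.00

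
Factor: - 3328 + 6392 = 3064 = 2^3*383^1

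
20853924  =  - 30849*(-676)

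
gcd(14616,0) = 14616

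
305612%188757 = 116855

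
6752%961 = 25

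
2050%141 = 76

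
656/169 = 656/169= 3.88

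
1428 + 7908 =9336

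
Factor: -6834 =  - 2^1*3^1*17^1*67^1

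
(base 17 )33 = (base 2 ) 110110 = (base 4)312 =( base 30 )1o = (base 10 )54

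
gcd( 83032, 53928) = 856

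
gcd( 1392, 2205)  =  3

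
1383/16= 86 + 7/16 =86.44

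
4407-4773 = - 366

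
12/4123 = 12/4123 = 0.00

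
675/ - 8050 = -1 + 295/322= - 0.08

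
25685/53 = 484+33/53 = 484.62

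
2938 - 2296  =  642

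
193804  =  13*14908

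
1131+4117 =5248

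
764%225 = 89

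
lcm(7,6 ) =42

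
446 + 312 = 758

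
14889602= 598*24899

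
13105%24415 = 13105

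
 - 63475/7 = -63475/7 = - 9067.86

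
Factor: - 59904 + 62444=2540 = 2^2 * 5^1*127^1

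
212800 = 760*280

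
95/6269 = 95/6269 = 0.02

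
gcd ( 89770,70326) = 2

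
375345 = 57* 6585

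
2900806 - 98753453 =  - 95852647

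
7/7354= 7/7354= 0.00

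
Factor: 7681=7681^1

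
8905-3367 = 5538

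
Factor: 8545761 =3^2*7^1*135647^1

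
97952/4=24488 = 24488.00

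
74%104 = 74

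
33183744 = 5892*5632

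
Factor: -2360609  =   - 2360609^1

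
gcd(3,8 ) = 1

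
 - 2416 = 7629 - 10045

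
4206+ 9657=13863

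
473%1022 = 473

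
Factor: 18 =2^1*3^2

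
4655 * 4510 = 20994050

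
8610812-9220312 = -609500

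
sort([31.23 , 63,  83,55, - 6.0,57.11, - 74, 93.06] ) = [ - 74,  -  6.0, 31.23, 55,57.11,63,83,93.06] 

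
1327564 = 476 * 2789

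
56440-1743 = 54697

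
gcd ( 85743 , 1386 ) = 63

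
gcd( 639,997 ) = 1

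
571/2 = 285 +1/2 = 285.50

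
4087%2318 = 1769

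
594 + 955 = 1549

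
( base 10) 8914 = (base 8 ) 21322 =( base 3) 110020011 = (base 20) 125E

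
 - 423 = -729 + 306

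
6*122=732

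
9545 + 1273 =10818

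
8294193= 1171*7083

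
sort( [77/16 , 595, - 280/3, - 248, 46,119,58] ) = [ - 248, - 280/3,77/16,  46,58, 119, 595] 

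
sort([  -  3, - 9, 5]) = [ - 9 , - 3, 5]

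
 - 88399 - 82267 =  - 170666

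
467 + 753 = 1220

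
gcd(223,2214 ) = 1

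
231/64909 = 231/64909 = 0.00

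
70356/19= 70356/19 = 3702.95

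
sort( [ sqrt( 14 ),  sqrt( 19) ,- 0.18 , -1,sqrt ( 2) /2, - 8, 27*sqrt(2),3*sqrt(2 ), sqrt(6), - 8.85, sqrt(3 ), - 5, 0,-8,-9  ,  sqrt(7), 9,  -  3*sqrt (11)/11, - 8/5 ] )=[  -  9 ,- 8.85, - 8, - 8,-5, - 8/5, - 1, - 3*sqrt( 11) /11 , - 0.18, 0 , sqrt(2)/2, sqrt(3 ) , sqrt(6 ),sqrt(7 ), sqrt( 14 ),3*sqrt( 2 ),sqrt(19 ), 9, 27*sqrt(2)]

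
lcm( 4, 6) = 12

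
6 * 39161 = 234966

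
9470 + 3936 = 13406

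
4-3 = 1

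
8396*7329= 61534284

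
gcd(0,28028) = 28028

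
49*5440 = 266560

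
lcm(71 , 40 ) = 2840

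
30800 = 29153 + 1647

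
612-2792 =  - 2180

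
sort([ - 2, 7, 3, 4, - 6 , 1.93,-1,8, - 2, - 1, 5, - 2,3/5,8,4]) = [ - 6,-2 , - 2,-2, - 1,- 1,3/5,  1.93,3,4,4 , 5, 7, 8, 8 ]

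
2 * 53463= 106926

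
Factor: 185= 5^1*37^1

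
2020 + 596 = 2616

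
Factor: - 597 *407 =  - 242979 = - 3^1*11^1*37^1*199^1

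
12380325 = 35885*345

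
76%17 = 8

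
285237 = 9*31693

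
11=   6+5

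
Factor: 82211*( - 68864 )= - 2^8*229^1*269^1*359^1=- 5661378304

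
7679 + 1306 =8985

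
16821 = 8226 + 8595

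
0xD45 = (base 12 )1b71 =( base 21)7eg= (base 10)3397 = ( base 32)3A5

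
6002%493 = 86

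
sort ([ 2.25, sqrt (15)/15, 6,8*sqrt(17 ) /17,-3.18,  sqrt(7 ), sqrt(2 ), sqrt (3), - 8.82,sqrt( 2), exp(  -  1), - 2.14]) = [ - 8.82, - 3.18, - 2.14,  sqrt(15 )/15 , exp( - 1 ),sqrt(2) , sqrt(2 ),sqrt(3 ), 8*sqrt( 17)/17,2.25 , sqrt(7), 6]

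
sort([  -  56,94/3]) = [ - 56, 94/3]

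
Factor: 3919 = 3919^1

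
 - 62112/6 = - 10352 = - 10352.00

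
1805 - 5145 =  - 3340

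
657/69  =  9 + 12/23 = 9.52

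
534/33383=534/33383 = 0.02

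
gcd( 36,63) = 9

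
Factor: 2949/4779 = 983/1593 = 3^( -3 )*59^( - 1)*983^1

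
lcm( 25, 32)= 800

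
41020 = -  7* ( - 5860) 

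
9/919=9/919 = 0.01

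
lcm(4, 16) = 16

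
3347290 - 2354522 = 992768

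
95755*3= 287265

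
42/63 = 2/3 =0.67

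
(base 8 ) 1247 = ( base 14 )367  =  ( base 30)MJ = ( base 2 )1010100111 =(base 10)679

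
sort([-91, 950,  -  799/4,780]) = [-799/4, - 91, 780, 950]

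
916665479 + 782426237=1699091716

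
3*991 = 2973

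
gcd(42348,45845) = 1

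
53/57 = 53/57 = 0.93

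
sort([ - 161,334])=[  -  161,334]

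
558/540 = 31/30  =  1.03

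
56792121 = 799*71079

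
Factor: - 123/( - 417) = 41/139 =41^1*139^( - 1) 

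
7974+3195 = 11169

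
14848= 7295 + 7553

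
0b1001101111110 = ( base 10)4990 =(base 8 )11576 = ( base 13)236B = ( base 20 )c9a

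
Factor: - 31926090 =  - 2^1 * 3^1*5^1*7^1*152029^1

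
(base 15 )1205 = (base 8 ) 7366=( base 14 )1578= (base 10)3830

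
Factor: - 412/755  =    -  2^2*5^( - 1 )*103^1 *151^( - 1) 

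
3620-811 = 2809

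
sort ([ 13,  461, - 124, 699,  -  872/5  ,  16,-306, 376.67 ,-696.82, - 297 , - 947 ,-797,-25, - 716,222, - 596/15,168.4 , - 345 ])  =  [ - 947 ,  -  797, - 716, - 696.82,-345, -306, - 297,  -  872/5, - 124, - 596/15, - 25, 13, 16,168.4  ,  222 , 376.67, 461,699 ]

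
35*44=1540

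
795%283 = 229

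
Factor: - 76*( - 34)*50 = 2^4*5^2*17^1*19^1 = 129200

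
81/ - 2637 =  - 1 + 284/293 = -0.03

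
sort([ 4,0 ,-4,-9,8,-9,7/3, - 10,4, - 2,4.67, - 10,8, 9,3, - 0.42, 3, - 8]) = [ - 10, - 10, - 9, - 9, - 8, - 4, - 2, - 0.42, 0,  7/3,3 , 3  ,  4,4,4.67,  8,8,9] 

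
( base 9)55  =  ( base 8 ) 62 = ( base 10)50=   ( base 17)2G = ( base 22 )26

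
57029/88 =648+ 5/88= 648.06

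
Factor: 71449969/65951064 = 2^(  -  3 )*3^( - 3)*83^1*305329^ (-1 ) * 860843^1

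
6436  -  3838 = 2598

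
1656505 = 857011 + 799494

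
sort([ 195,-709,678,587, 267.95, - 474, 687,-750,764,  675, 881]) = [ - 750, - 709, - 474,195,267.95,587, 675, 678, 687,  764, 881]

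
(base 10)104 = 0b1101000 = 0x68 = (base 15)6E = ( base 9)125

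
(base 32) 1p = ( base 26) 25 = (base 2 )111001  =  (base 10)57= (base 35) 1M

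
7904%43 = 35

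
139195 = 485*287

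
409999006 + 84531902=494530908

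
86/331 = 86/331= 0.26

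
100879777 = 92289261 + 8590516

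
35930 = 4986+30944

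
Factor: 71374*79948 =5706208552 = 2^3*11^1 * 23^1*79^1 *127^1*281^1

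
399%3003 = 399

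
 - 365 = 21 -386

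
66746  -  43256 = 23490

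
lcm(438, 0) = 0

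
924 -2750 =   -  1826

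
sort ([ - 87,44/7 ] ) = [ - 87,44/7] 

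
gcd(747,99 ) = 9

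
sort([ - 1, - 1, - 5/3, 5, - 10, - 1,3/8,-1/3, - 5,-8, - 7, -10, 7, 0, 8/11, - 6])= [ - 10, - 10, - 8, - 7, - 6, - 5 ,-5/3, - 1, - 1, - 1, - 1/3, 0,3/8, 8/11 , 5, 7]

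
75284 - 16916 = 58368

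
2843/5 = 568 + 3/5 = 568.60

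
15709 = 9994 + 5715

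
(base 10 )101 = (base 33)32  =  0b1100101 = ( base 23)49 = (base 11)92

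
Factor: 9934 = 2^1*4967^1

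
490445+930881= 1421326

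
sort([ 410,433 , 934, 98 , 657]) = [ 98, 410,433  ,  657,934]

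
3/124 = 3/124 = 0.02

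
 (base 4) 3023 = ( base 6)535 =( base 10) 203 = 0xcb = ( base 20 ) a3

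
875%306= 263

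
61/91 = 61/91 = 0.67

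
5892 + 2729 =8621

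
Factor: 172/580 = 5^ ( - 1 ) * 29^(-1) * 43^1  =  43/145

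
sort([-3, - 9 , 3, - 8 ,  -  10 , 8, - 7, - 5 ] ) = [  -  10,-9, - 8, - 7,  -  5,-3, 3,8 ] 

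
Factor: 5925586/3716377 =2^1*7^( - 1 )*530911^( - 1 )*2962793^1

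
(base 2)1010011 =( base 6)215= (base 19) 47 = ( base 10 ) 83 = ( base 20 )43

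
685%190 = 115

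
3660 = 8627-4967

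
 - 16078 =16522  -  32600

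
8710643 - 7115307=1595336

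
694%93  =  43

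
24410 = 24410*1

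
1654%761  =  132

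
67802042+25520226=93322268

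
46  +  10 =56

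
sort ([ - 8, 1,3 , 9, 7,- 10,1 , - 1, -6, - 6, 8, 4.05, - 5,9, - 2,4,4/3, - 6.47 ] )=[- 10, - 8, - 6.47, - 6, - 6, - 5, - 2, - 1 , 1,1, 4/3,3, 4, 4.05,7,  8, 9, 9]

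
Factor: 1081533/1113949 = 3^1 * 360511^1 * 1113949^(- 1)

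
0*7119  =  0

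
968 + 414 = 1382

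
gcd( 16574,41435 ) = 8287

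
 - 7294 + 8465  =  1171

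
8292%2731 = 99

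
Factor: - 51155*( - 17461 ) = 5^1*13^1*19^1*787^1 * 919^1 = 893217455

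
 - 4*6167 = -24668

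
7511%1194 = 347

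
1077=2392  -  1315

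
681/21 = 227/7 = 32.43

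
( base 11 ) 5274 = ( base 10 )6978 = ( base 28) 8p6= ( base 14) 2786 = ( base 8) 15502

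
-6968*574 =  - 3999632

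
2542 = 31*82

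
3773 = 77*49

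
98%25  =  23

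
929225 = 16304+912921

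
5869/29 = 202 + 11/29= 202.38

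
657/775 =657/775 = 0.85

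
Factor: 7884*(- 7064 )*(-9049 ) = 503962120224 = 2^5*3^3*73^1*883^1*9049^1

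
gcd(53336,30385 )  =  59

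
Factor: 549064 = 2^3 * 68633^1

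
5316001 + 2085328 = 7401329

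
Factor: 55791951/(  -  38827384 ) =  -2^ ( - 3) * 3^1* 23^1 * 808579^1*4853423^( - 1)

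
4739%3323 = 1416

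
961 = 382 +579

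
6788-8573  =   - 1785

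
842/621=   1 + 221/621 = 1.36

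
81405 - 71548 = 9857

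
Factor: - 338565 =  - 3^1*5^1*22571^1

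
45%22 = 1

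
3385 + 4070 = 7455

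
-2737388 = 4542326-7279714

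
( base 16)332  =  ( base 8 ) 1462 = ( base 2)1100110010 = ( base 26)15c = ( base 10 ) 818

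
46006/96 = 23003/48 = 479.23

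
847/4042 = 847/4042 = 0.21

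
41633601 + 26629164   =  68262765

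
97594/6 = 48797/3   =  16265.67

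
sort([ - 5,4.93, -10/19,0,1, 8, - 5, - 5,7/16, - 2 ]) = [ - 5, - 5, - 5, - 2, - 10/19, 0,  7/16, 1, 4.93, 8 ]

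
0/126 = 0=0.00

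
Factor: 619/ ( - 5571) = -3^(-2)  =  - 1/9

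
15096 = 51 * 296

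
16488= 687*24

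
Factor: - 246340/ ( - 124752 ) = 2^( - 2 )*3^( - 1 )*5^1*23^( - 1)* 109^1  =  545/276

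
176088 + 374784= 550872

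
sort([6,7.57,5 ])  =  [ 5, 6,7.57]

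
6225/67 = 92 + 61/67 = 92.91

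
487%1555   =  487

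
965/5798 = 965/5798 = 0.17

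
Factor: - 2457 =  - 3^3*7^1*13^1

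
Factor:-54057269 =  -  7^1 * 7722467^1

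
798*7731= 6169338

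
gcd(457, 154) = 1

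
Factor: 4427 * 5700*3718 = 2^3*3^1*5^2*11^1 * 13^2 *19^2*233^1 = 93819640200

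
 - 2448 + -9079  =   - 11527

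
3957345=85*46557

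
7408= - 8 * (-926)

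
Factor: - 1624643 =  - 173^1*9391^1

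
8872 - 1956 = 6916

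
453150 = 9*50350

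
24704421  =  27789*889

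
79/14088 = 79/14088 = 0.01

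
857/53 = 16 + 9/53  =  16.17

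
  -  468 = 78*(-6)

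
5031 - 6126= - 1095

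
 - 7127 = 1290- 8417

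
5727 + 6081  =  11808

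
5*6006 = 30030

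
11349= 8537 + 2812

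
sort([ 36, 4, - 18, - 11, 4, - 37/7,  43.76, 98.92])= [-18, - 11, - 37/7,4, 4,36,43.76,98.92]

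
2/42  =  1/21 =0.05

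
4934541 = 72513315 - 67578774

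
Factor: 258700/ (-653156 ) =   -  5^2*7^(-1)*13^1*199^1 * 23327^( -1 ) = - 64675/163289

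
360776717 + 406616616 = 767393333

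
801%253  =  42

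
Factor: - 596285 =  - 5^1 * 31^1 * 3847^1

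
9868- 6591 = 3277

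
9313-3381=5932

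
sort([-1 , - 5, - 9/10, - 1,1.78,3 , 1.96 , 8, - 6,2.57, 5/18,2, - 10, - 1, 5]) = [ - 10, - 6, - 5, - 1, - 1, - 1, - 9/10,  5/18  ,  1.78 , 1.96,  2,2.57 , 3,5, 8] 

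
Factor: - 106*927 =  - 98262=- 2^1*3^2*53^1*103^1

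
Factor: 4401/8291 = 3^3*163^1*8291^( - 1)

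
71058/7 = 10151 + 1/7=10151.14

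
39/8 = 4 + 7/8 = 4.88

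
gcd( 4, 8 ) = 4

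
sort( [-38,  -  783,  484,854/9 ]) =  [-783, - 38,854/9 , 484 ] 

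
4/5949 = 4/5949 = 0.00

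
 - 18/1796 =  - 1 + 889/898= - 0.01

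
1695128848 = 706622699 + 988506149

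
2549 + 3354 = 5903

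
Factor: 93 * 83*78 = 2^1* 3^2*13^1*31^1*83^1 = 602082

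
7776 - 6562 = 1214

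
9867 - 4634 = 5233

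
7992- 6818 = 1174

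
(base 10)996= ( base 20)29g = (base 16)3e4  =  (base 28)17G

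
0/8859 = 0 =0.00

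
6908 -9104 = -2196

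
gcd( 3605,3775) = 5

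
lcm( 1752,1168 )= 3504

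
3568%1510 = 548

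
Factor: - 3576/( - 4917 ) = 8/11 = 2^3 * 11^( - 1 ) 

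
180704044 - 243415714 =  - 62711670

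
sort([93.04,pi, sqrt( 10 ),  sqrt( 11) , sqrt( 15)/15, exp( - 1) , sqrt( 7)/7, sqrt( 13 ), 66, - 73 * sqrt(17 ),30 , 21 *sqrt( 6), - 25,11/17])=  [ - 73*sqrt( 17), - 25, sqrt( 15)/15,exp( - 1),sqrt( 7)/7,11/17,pi,sqrt( 10), sqrt(11 ),  sqrt( 13),30,21*sqrt( 6 ),  66,93.04]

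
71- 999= - 928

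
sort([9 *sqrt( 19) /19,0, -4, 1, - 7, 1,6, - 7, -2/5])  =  [ - 7 , - 7, - 4, - 2/5,0, 1,1,9*sqrt(19)/19, 6 ] 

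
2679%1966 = 713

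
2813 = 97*29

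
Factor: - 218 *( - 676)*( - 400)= - 58947200  =  -2^7*5^2*13^2*109^1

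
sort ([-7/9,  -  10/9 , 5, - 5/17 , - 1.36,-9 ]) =[ - 9 , - 1.36, - 10/9, - 7/9, - 5/17 , 5 ]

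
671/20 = 33 + 11/20 = 33.55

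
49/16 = 3+1/16  =  3.06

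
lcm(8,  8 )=8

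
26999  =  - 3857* ( - 7) 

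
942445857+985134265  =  1927580122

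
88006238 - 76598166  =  11408072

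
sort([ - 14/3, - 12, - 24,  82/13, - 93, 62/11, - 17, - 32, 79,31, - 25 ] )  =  [ - 93 , - 32, - 25 , - 24,  -  17, - 12 , - 14/3, 62/11, 82/13, 31 , 79] 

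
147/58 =147/58 = 2.53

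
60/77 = 60/77 = 0.78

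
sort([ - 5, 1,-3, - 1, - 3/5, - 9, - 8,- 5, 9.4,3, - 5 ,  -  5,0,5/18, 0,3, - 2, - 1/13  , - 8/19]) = [  -  9, - 8,-5,-5, -5, -5, -3,  -  2, - 1, - 3/5, - 8/19, - 1/13, 0, 0,5/18,1 , 3,3, 9.4] 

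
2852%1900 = 952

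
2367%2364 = 3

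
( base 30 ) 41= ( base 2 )1111001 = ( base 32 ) 3P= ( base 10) 121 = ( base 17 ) 72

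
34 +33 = 67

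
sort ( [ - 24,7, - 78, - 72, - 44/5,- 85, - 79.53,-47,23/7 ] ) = [ - 85,-79.53, - 78,-72, - 47,-24, - 44/5, 23/7, 7 ] 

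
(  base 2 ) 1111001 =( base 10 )121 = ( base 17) 72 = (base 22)5b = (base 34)3J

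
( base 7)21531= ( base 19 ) EIG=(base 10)5412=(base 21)c5f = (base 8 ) 12444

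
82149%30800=20549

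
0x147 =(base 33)9u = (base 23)e5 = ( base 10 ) 327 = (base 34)9l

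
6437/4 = 6437/4 =1609.25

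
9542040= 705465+8836575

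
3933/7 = 561  +  6/7= 561.86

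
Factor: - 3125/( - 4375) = 5^1*7^(-1) =5/7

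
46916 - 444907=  - 397991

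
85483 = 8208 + 77275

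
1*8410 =8410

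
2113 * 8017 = 16939921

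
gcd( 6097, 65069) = 1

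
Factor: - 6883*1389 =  - 9560487 = - 3^1*463^1*6883^1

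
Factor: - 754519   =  -739^1 * 1021^1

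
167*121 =20207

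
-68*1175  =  -79900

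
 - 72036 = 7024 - 79060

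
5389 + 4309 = 9698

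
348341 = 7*49763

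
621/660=207/220 = 0.94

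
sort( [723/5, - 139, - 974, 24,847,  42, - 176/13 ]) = [ - 974,-139, - 176/13,24,42,723/5,847]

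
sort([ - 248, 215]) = [ -248, 215] 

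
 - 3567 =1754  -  5321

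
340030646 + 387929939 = 727960585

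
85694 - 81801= 3893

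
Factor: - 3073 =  - 7^1 * 439^1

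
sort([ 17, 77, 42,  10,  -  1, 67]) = [  -  1,10, 17,42, 67, 77]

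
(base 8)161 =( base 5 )423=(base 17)6b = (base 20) 5d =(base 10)113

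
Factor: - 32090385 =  - 3^1 *5^1 * 29^1*73771^1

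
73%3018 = 73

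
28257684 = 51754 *546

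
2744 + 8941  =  11685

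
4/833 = 4/833 =0.00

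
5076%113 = 104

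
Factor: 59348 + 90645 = 149993  =  149993^1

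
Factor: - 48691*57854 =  - 2^1*23^1 * 29^1 * 73^1*28927^1 = - 2816969114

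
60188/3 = 60188/3 = 20062.67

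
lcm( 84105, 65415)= 588735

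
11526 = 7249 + 4277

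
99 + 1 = 100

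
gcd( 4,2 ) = 2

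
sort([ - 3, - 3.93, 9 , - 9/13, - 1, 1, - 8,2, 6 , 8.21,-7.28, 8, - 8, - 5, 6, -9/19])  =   [ - 8, - 8, - 7.28, - 5, - 3.93,-3 , - 1,-9/13, - 9/19, 1, 2,6, 6,8, 8.21, 9 ] 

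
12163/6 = 2027  +  1/6=   2027.17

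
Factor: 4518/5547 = 2^1 * 3^1*43^ (- 2)  *  251^1 = 1506/1849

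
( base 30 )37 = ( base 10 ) 97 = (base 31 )34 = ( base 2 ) 1100001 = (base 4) 1201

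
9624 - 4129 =5495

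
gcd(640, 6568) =8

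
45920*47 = 2158240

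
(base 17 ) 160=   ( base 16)187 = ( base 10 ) 391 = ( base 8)607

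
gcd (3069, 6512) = 11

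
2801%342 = 65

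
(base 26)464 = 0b101100110000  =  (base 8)5460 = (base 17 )9f8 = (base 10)2864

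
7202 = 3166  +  4036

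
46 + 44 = 90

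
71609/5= 14321+4/5 =14321.80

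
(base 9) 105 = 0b1010110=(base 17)51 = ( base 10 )86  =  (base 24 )3e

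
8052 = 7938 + 114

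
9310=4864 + 4446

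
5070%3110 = 1960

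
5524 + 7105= 12629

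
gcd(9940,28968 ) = 284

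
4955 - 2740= 2215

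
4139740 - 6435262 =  - 2295522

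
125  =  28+97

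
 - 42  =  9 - 51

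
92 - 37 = 55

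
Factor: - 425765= - 5^1*17^1*5009^1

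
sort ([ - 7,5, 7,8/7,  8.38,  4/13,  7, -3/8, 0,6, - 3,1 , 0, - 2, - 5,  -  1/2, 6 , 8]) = [ - 7, - 5, - 3,  -  2, - 1/2 ,-3/8,0, 0,4/13,1,  8/7,5,  6,  6,7, 7,8,8.38]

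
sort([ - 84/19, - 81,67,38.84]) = [ - 81,  -  84/19,38.84,67] 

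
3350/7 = 478 + 4/7 = 478.57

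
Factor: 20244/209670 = 2^1*5^( - 1) * 7^1*29^(- 1) = 14/145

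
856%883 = 856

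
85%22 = 19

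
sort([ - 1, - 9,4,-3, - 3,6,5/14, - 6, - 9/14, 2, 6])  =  [  -  9, - 6, - 3, - 3,-1, - 9/14,5/14,  2,4, 6 , 6]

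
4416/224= 138/7 = 19.71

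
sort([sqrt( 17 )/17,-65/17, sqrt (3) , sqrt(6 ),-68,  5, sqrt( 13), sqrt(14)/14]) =[ - 68, - 65/17 , sqrt ( 17 )/17, sqrt ( 14 )/14,sqrt( 3 ) , sqrt(6), sqrt(13),5]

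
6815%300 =215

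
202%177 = 25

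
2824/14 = 201  +  5/7=   201.71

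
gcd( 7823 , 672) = 1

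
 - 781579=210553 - 992132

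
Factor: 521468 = 2^2*130367^1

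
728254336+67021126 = 795275462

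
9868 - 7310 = 2558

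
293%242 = 51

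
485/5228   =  485/5228 = 0.09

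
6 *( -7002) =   -  42012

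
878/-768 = -439/384 = - 1.14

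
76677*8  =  613416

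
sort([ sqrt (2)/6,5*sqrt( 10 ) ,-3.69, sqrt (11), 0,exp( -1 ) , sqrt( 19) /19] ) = [ - 3.69,  0, sqrt( 19 )/19, sqrt( 2)/6, exp( - 1), sqrt( 11 ), 5*sqrt( 10 ) ]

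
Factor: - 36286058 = - 2^1*17^1*31^1*173^1*199^1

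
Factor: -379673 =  -7^1*73^1*743^1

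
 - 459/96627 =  - 153/32209 = - 0.00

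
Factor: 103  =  103^1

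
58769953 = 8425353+50344600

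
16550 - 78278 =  - 61728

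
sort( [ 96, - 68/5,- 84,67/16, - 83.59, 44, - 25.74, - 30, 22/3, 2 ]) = [ - 84, - 83.59, - 30, - 25.74, - 68/5,  2, 67/16,22/3,44, 96 ]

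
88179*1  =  88179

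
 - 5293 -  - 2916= -2377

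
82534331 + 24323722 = 106858053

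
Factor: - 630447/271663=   -3^1*7^ ( -1 )*31^1 *197^( - 2)*6779^1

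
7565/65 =116 +5/13 = 116.38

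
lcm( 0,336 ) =0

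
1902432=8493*224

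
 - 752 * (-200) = 150400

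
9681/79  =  122 + 43/79 = 122.54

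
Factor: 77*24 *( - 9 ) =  - 2^3*3^3*7^1*11^1  =  -  16632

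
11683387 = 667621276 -655937889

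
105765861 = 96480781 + 9285080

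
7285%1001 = 278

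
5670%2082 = 1506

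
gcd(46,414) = 46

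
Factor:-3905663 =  - 3905663^1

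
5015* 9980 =50049700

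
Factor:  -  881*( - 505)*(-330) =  - 2^1*3^1*5^2*11^1*101^1*881^1 = - 146818650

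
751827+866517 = 1618344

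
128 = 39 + 89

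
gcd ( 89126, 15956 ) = 2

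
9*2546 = 22914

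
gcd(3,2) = 1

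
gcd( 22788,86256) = 36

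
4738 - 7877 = -3139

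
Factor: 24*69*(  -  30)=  - 49680  =  -2^4*3^3* 5^1*23^1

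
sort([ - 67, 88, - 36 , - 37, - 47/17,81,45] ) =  [ - 67,-37, - 36, - 47/17, 45, 81 , 88]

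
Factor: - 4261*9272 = -39507992 = - 2^3*19^1*61^1*  4261^1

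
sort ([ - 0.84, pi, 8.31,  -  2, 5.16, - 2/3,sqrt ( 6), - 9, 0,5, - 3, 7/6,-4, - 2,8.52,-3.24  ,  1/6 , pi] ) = [ - 9,-4,  -  3.24, - 3, - 2, - 2,-0.84,-2/3,0,  1/6,7/6,sqrt(6), pi,pi,5,5.16, 8.31,8.52]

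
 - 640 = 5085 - 5725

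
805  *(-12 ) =-9660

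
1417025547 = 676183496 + 740842051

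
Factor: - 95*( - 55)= 5225=5^2*11^1*19^1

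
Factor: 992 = 2^5* 31^1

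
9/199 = 9/199  =  0.05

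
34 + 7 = 41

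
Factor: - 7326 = - 2^1*3^2 * 11^1 * 37^1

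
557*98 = 54586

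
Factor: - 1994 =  - 2^1  *997^1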